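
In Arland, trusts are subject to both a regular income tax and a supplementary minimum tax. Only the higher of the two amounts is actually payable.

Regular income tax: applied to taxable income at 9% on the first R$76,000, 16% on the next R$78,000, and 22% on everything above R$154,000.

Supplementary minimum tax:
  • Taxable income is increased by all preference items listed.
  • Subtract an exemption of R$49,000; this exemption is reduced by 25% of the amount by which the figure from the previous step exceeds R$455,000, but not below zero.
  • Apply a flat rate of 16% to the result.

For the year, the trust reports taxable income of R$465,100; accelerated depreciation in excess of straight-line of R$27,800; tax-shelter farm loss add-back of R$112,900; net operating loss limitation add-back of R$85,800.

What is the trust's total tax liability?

R$110,656

Supplementary minimum tax:
  Adjusted income: R$465,100 + R$27,800 + R$112,900 + R$85,800 = R$691,600
  Exemption: 25% × (R$691,600 − R$455,000) = R$59,150 ≥ R$49,000, so the exemption is fully phased out
  Base: R$691,600 − R$0 = R$691,600
  R$691,600 × 16% = R$110,656

Regular income tax:
  R$76,000 × 9% = R$6,840
  R$78,000 × 16% = R$12,480
  R$311,100 × 22% = R$68,442
  → R$87,762

R$110,656 > R$87,762, so the supplementary minimum tax is the binding amount.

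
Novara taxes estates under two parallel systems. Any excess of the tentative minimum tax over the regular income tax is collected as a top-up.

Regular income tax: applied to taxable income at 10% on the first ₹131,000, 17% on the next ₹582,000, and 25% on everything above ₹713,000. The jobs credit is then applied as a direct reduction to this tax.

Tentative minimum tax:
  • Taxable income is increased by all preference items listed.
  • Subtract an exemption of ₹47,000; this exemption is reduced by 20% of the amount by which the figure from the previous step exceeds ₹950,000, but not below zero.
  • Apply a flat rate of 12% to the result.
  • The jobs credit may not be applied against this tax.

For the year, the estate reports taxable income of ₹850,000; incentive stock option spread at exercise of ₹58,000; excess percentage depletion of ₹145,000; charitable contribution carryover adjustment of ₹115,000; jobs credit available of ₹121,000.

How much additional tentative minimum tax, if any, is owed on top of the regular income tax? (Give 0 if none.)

₹114,462

Tentative minimum tax:
  Adjusted income: ₹850,000 + ₹58,000 + ₹145,000 + ₹115,000 = ₹1,168,000
  Exemption: ₹47,000 − 20% × (₹1,168,000 − ₹950,000) = ₹47,000 − ₹43,600 = ₹3,400
  Base: ₹1,168,000 − ₹3,400 = ₹1,164,600
  ₹1,164,600 × 12% = ₹139,752

Regular income tax:
  ₹131,000 × 10% = ₹13,100
  ₹582,000 × 17% = ₹98,940
  ₹137,000 × 25% = ₹34,250
  → ₹146,290
  Less jobs credit ₹121,000 → ₹25,290

Excess of tentative minimum tax over regular income tax: ₹139,752 − ₹25,290 = ₹114,462.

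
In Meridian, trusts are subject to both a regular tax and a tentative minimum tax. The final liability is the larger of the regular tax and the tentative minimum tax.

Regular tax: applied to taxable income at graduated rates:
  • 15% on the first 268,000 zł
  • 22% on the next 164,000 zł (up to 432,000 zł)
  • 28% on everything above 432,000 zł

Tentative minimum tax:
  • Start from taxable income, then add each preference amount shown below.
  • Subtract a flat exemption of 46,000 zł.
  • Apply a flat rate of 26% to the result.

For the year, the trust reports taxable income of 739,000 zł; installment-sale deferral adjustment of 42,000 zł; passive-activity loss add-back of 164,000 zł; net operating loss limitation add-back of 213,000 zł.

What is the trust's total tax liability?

Regular tax:
  268,000 zł × 15% = 40,200 zł
  164,000 zł × 22% = 36,080 zł
  307,000 zł × 28% = 85,960 zł
  → 162,240 zł

Tentative minimum tax:
  Adjusted income: 739,000 zł + 42,000 zł + 164,000 zł + 213,000 zł = 1,158,000 zł
  Less exemption 46,000 zł → base 1,112,000 zł
  1,112,000 zł × 26% = 289,120 zł

289,120 zł > 162,240 zł, so the tentative minimum tax is the binding amount.

289,120 zł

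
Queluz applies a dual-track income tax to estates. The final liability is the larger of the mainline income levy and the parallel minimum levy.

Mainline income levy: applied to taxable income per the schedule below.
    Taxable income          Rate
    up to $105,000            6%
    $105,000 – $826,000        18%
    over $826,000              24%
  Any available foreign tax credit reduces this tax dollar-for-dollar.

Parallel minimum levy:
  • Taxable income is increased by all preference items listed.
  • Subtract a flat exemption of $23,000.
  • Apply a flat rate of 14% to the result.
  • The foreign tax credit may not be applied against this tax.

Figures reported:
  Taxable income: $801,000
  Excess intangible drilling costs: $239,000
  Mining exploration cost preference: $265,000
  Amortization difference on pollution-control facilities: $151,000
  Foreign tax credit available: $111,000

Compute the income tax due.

Mainline income levy:
  $105,000 × 6% = $6,300
  $696,000 × 18% = $125,280
  → $131,580
  Less foreign tax credit $111,000 → $20,580

Parallel minimum levy:
  Adjusted income: $801,000 + $239,000 + $265,000 + $151,000 = $1,456,000
  Less exemption $23,000 → base $1,433,000
  $1,433,000 × 14% = $200,620

$200,620 > $20,580, so the parallel minimum levy is the binding amount.

$200,620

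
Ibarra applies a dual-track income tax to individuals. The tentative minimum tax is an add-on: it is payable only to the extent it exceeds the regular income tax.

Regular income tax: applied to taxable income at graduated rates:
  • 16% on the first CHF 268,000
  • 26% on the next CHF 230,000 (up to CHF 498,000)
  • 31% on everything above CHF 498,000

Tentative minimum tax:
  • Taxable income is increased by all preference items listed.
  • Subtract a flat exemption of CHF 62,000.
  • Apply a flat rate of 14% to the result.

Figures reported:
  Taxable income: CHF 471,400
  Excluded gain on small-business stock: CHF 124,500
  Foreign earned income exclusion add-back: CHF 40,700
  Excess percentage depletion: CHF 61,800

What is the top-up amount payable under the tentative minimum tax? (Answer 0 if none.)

Regular income tax:
  CHF 268,000 × 16% = CHF 42,880
  CHF 203,400 × 26% = CHF 52,884
  → CHF 95,764

Tentative minimum tax:
  Adjusted income: CHF 471,400 + CHF 124,500 + CHF 40,700 + CHF 61,800 = CHF 698,400
  Less exemption CHF 62,000 → base CHF 636,400
  CHF 636,400 × 14% = CHF 89,096

CHF 89,096 ≤ CHF 95,764, so no add-on is due.

CHF 0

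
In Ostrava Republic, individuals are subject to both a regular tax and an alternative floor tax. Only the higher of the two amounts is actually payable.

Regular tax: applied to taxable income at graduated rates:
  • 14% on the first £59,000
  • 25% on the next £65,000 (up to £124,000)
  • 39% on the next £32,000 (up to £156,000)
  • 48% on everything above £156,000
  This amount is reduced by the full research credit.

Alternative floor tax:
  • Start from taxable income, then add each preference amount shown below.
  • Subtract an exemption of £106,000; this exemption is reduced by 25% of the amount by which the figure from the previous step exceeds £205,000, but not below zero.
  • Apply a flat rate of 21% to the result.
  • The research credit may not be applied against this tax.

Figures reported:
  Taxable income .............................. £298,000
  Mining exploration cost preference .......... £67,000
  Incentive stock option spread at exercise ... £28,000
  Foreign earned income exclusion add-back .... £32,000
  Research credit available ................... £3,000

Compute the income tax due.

£102,150

Alternative floor tax:
  Adjusted income: £298,000 + £67,000 + £28,000 + £32,000 = £425,000
  Exemption: £106,000 − 25% × (£425,000 − £205,000) = £106,000 − £55,000 = £51,000
  Base: £425,000 − £51,000 = £374,000
  £374,000 × 21% = £78,540

Regular tax:
  £59,000 × 14% = £8,260
  £65,000 × 25% = £16,250
  £32,000 × 39% = £12,480
  £142,000 × 48% = £68,160
  → £105,150
  Less research credit £3,000 → £102,150

£102,150 > £78,540, so the regular tax governs.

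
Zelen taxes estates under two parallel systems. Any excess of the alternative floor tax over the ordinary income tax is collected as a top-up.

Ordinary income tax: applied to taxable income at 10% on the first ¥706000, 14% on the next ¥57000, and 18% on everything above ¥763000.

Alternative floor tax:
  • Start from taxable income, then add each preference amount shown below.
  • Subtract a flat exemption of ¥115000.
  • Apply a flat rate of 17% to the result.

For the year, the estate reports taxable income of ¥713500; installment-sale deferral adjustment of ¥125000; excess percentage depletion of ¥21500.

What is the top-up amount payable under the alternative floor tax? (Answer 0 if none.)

¥55000

Alternative floor tax:
  Adjusted income: ¥713500 + ¥125000 + ¥21500 = ¥860000
  Less exemption ¥115000 → base ¥745000
  ¥745000 × 17% = ¥126650

Ordinary income tax:
  ¥706000 × 10% = ¥70600
  ¥7500 × 14% = ¥1050
  → ¥71650

Excess of alternative floor tax over ordinary income tax: ¥126650 − ¥71650 = ¥55000.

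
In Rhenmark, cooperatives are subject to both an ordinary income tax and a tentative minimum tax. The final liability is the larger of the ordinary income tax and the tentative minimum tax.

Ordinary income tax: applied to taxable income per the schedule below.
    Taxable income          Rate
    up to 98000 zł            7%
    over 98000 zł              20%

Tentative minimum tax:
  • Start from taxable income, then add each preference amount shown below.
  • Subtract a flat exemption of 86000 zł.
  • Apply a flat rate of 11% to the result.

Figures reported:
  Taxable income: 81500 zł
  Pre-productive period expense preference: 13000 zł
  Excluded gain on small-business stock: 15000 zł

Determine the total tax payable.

Tentative minimum tax:
  Adjusted income: 81500 zł + 13000 zł + 15000 zł = 109500 zł
  Less exemption 86000 zł → base 23500 zł
  23500 zł × 11% = 2585 zł

Ordinary income tax:
  81500 zł × 7% = 5705 zł

5705 zł > 2585 zł, so the ordinary income tax governs.

5705 zł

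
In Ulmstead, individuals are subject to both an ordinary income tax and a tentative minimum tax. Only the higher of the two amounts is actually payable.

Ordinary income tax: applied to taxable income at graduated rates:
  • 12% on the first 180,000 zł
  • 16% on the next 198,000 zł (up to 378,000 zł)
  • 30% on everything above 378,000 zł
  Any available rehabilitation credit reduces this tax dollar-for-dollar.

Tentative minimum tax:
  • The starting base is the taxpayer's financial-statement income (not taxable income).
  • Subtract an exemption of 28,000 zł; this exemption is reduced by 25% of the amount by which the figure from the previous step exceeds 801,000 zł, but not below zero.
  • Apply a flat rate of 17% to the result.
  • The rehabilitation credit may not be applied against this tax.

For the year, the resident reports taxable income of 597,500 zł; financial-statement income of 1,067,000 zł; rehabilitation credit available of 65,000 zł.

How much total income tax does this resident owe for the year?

181,390 zł

Tentative minimum tax:
  Base (financial-statement income): 1,067,000 zł
  Exemption: 25% × (1,067,000 zł − 801,000 zł) = 66,500 zł ≥ 28,000 zł, so the exemption is fully phased out
  Base: 1,067,000 zł − 0 zł = 1,067,000 zł
  1,067,000 zł × 17% = 181,390 zł

Ordinary income tax:
  180,000 zł × 12% = 21,600 zł
  198,000 zł × 16% = 31,680 zł
  219,500 zł × 30% = 65,850 zł
  → 119,130 zł
  Less rehabilitation credit 65,000 zł → 54,130 zł

181,390 zł > 54,130 zł, so the tentative minimum tax is the binding amount.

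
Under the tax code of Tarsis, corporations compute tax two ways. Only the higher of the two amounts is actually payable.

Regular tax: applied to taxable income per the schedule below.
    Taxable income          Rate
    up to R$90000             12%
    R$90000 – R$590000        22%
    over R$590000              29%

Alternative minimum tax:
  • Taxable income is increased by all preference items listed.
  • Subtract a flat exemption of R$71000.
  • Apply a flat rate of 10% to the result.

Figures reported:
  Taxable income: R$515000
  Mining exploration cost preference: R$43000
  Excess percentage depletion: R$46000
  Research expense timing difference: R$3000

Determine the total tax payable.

Alternative minimum tax:
  Adjusted income: R$515000 + R$43000 + R$46000 + R$3000 = R$607000
  Less exemption R$71000 → base R$536000
  R$536000 × 10% = R$53600

Regular tax:
  R$90000 × 12% = R$10800
  R$425000 × 22% = R$93500
  → R$104300

R$104300 > R$53600, so the regular tax governs.

R$104300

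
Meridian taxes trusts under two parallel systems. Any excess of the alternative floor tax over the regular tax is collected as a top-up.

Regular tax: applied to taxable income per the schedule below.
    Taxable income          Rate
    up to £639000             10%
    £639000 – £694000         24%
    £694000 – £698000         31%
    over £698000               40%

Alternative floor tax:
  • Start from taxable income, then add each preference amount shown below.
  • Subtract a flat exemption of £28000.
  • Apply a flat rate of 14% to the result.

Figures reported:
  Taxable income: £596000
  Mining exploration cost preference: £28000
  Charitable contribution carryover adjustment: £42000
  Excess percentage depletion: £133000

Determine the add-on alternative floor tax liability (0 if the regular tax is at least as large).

£48340

Regular tax:
  £596000 × 10% = £59600

Alternative floor tax:
  Adjusted income: £596000 + £28000 + £42000 + £133000 = £799000
  Less exemption £28000 → base £771000
  £771000 × 14% = £107940

Excess of alternative floor tax over regular tax: £107940 − £59600 = £48340.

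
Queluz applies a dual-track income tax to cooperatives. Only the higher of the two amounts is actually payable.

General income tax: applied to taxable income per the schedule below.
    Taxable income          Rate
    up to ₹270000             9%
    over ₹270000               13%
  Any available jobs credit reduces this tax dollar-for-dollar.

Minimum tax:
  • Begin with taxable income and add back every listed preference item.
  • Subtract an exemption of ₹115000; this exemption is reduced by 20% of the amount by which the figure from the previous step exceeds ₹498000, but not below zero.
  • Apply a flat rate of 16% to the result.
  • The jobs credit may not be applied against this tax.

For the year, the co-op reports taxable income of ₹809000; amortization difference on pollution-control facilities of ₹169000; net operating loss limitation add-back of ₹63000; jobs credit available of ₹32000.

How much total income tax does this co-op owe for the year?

Minimum tax:
  Adjusted income: ₹809000 + ₹169000 + ₹63000 = ₹1041000
  Exemption: ₹115000 − 20% × (₹1041000 − ₹498000) = ₹115000 − ₹108600 = ₹6400
  Base: ₹1041000 − ₹6400 = ₹1034600
  ₹1034600 × 16% = ₹165536

General income tax:
  ₹270000 × 9% = ₹24300
  ₹539000 × 13% = ₹70070
  → ₹94370
  Less jobs credit ₹32000 → ₹62370

₹165536 > ₹62370, so the minimum tax is the binding amount.

₹165536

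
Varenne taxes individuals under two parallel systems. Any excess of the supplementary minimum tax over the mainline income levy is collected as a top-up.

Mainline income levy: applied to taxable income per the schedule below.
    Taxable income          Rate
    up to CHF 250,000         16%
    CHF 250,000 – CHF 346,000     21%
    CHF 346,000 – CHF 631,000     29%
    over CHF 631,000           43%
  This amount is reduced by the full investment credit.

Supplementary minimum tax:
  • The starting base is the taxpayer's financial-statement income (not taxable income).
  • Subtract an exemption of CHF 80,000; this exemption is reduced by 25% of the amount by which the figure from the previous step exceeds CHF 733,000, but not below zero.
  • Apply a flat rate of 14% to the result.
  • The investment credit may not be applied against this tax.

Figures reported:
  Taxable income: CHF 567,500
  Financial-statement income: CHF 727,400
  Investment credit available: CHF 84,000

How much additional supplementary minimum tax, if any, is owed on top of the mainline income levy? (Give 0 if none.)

CHF 50,241

Supplementary minimum tax:
  Base (financial-statement income): CHF 727,400
  Exemption: CHF 727,400 ≤ CHF 733,000, so full CHF 80,000 applies
  Base: CHF 727,400 − CHF 80,000 = CHF 647,400
  CHF 647,400 × 14% = CHF 90,636

Mainline income levy:
  CHF 250,000 × 16% = CHF 40,000
  CHF 96,000 × 21% = CHF 20,160
  CHF 221,500 × 29% = CHF 64,235
  → CHF 124,395
  Less investment credit CHF 84,000 → CHF 40,395

Excess of supplementary minimum tax over mainline income levy: CHF 90,636 − CHF 40,395 = CHF 50,241.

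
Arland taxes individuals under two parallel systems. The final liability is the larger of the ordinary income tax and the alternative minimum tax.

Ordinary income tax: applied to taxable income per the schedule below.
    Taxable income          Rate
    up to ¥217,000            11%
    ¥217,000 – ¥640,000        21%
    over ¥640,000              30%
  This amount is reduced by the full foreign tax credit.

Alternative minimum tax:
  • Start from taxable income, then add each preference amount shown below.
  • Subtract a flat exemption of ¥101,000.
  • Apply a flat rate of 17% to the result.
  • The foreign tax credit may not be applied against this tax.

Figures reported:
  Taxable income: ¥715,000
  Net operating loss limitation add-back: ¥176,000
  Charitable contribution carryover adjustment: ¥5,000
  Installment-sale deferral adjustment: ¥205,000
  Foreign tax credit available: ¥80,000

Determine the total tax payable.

Ordinary income tax:
  ¥217,000 × 11% = ¥23,870
  ¥423,000 × 21% = ¥88,830
  ¥75,000 × 30% = ¥22,500
  → ¥135,200
  Less foreign tax credit ¥80,000 → ¥55,200

Alternative minimum tax:
  Adjusted income: ¥715,000 + ¥176,000 + ¥5,000 + ¥205,000 = ¥1,101,000
  Less exemption ¥101,000 → base ¥1,000,000
  ¥1,000,000 × 17% = ¥170,000

¥170,000 > ¥55,200, so the alternative minimum tax is the binding amount.

¥170,000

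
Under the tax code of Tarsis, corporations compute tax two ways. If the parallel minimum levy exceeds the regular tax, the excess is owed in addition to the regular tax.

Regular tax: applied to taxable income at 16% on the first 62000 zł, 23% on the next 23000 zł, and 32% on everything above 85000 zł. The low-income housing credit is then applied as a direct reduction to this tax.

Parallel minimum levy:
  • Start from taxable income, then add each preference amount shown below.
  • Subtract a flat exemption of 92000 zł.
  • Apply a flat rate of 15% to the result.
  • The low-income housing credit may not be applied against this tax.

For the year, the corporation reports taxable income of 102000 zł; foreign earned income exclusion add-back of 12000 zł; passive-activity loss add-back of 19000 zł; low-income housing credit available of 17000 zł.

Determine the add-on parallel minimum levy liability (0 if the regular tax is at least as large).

2500 zł

Parallel minimum levy:
  Adjusted income: 102000 zł + 12000 zł + 19000 zł = 133000 zł
  Less exemption 92000 zł → base 41000 zł
  41000 zł × 15% = 6150 zł

Regular tax:
  62000 zł × 16% = 9920 zł
  23000 zł × 23% = 5290 zł
  17000 zł × 32% = 5440 zł
  → 20650 zł
  Less low-income housing credit 17000 zł → 3650 zł

Excess of parallel minimum levy over regular tax: 6150 zł − 3650 zł = 2500 zł.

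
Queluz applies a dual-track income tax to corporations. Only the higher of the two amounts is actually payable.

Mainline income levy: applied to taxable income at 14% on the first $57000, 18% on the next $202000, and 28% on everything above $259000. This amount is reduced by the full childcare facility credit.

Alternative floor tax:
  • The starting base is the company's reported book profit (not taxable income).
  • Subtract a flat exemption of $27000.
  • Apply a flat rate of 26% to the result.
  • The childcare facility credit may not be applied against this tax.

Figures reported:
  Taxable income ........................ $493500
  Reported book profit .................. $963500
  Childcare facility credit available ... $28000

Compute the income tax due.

$243490

Mainline income levy:
  $57000 × 14% = $7980
  $202000 × 18% = $36360
  $234500 × 28% = $65660
  → $110000
  Less childcare facility credit $28000 → $82000

Alternative floor tax:
  Base (reported book profit): $963500
  Less exemption $27000 → base $936500
  $936500 × 26% = $243490

$243490 > $82000, so the alternative floor tax is the binding amount.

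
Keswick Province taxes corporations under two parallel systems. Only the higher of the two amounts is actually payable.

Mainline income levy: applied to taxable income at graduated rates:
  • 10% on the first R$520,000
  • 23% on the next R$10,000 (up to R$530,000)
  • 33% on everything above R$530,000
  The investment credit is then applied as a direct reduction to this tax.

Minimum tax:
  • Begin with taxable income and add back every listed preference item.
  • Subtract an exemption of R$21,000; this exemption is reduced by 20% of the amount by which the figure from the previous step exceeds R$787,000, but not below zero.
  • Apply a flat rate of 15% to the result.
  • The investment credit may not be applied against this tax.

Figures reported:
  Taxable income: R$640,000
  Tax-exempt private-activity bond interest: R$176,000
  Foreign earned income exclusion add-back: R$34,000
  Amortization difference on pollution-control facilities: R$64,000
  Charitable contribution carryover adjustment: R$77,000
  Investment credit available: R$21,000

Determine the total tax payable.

R$148,650

Minimum tax:
  Adjusted income: R$640,000 + R$176,000 + R$34,000 + R$64,000 + R$77,000 = R$991,000
  Exemption: 20% × (R$991,000 − R$787,000) = R$40,800 ≥ R$21,000, so the exemption is fully phased out
  Base: R$991,000 − R$0 = R$991,000
  R$991,000 × 15% = R$148,650

Mainline income levy:
  R$520,000 × 10% = R$52,000
  R$10,000 × 23% = R$2,300
  R$110,000 × 33% = R$36,300
  → R$90,600
  Less investment credit R$21,000 → R$69,600

R$148,650 > R$69,600, so the minimum tax is the binding amount.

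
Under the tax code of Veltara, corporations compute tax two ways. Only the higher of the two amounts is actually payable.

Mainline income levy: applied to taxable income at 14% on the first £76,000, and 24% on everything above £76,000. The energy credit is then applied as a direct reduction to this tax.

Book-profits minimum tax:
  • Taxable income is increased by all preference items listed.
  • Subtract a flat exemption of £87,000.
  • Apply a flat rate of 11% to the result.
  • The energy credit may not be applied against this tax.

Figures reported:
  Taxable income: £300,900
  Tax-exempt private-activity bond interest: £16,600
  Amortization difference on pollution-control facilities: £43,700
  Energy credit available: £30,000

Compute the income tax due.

£34,616

Mainline income levy:
  £76,000 × 14% = £10,640
  £224,900 × 24% = £53,976
  → £64,616
  Less energy credit £30,000 → £34,616

Book-profits minimum tax:
  Adjusted income: £300,900 + £16,600 + £43,700 = £361,200
  Less exemption £87,000 → base £274,200
  £274,200 × 11% = £30,162

£34,616 > £30,162, so the mainline income levy governs.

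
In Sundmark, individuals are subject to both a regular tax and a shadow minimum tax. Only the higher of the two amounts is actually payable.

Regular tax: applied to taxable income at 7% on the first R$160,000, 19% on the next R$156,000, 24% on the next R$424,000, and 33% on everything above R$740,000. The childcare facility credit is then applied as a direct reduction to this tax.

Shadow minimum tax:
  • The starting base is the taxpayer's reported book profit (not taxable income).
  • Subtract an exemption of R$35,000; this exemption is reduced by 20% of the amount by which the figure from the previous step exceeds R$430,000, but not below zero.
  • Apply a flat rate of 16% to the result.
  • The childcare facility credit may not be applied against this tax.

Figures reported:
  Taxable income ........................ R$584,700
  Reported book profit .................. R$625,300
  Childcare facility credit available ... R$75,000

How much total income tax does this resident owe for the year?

Shadow minimum tax:
  Base (reported book profit): R$625,300
  Exemption: 20% × (R$625,300 − R$430,000) = R$39,060 ≥ R$35,000, so the exemption is fully phased out
  Base: R$625,300 − R$0 = R$625,300
  R$625,300 × 16% = R$100,048

Regular tax:
  R$160,000 × 7% = R$11,200
  R$156,000 × 19% = R$29,640
  R$268,700 × 24% = R$64,488
  → R$105,328
  Less childcare facility credit R$75,000 → R$30,328

R$100,048 > R$30,328, so the shadow minimum tax is the binding amount.

R$100,048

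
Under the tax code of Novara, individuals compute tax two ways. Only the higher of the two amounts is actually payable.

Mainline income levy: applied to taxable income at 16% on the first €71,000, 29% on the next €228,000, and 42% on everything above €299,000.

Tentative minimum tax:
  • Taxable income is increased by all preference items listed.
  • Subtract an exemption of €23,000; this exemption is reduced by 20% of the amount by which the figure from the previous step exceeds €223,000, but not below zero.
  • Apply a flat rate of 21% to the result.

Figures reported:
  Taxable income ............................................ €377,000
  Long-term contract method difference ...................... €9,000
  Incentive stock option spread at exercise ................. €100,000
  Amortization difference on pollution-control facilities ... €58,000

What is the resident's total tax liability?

€114,240

Tentative minimum tax:
  Adjusted income: €377,000 + €9,000 + €100,000 + €58,000 = €544,000
  Exemption: 20% × (€544,000 − €223,000) = €64,200 ≥ €23,000, so the exemption is fully phased out
  Base: €544,000 − €0 = €544,000
  €544,000 × 21% = €114,240

Mainline income levy:
  €71,000 × 16% = €11,360
  €228,000 × 29% = €66,120
  €78,000 × 42% = €32,760
  → €110,240

€114,240 > €110,240, so the tentative minimum tax is the binding amount.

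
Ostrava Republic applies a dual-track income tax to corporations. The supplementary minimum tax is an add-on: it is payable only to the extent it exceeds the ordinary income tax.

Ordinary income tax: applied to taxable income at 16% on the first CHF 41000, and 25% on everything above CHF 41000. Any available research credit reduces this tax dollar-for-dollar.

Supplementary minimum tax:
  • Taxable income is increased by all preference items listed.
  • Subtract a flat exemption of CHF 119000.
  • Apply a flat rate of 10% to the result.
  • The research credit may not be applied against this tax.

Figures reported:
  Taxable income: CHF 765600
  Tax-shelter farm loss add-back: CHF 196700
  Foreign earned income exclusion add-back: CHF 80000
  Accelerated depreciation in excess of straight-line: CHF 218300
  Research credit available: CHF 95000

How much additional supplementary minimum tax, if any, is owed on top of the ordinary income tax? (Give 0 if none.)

Ordinary income tax:
  CHF 41000 × 16% = CHF 6560
  CHF 724600 × 25% = CHF 181150
  → CHF 187710
  Less research credit CHF 95000 → CHF 92710

Supplementary minimum tax:
  Adjusted income: CHF 765600 + CHF 196700 + CHF 80000 + CHF 218300 = CHF 1260600
  Less exemption CHF 119000 → base CHF 1141600
  CHF 1141600 × 10% = CHF 114160

Excess of supplementary minimum tax over ordinary income tax: CHF 114160 − CHF 92710 = CHF 21450.

CHF 21450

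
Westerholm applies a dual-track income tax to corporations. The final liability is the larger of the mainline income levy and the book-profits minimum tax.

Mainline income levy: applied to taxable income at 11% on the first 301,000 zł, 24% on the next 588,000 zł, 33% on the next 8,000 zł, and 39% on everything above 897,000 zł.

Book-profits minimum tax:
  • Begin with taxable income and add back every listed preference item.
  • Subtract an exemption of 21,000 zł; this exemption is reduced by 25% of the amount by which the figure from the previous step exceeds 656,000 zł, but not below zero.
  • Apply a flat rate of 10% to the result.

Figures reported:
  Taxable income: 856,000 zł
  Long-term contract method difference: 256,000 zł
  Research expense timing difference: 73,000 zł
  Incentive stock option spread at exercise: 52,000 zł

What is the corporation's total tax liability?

Mainline income levy:
  301,000 zł × 11% = 33,110 zł
  555,000 zł × 24% = 133,200 zł
  → 166,310 zł

Book-profits minimum tax:
  Adjusted income: 856,000 zł + 256,000 zł + 73,000 zł + 52,000 zł = 1,237,000 zł
  Exemption: 25% × (1,237,000 zł − 656,000 zł) = 145,250 zł ≥ 21,000 zł, so the exemption is fully phased out
  Base: 1,237,000 zł − 0 zł = 1,237,000 zł
  1,237,000 zł × 10% = 123,700 zł

166,310 zł > 123,700 zł, so the mainline income levy governs.

166,310 zł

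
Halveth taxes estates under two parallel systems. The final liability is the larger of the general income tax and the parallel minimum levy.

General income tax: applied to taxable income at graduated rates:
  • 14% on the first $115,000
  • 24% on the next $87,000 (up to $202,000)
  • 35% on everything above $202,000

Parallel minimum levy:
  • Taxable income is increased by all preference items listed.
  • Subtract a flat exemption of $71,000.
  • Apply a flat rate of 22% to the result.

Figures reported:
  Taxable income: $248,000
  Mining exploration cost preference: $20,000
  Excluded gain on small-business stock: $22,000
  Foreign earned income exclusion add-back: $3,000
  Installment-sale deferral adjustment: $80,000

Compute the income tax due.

General income tax:
  $115,000 × 14% = $16,100
  $87,000 × 24% = $20,880
  $46,000 × 35% = $16,100
  → $53,080

Parallel minimum levy:
  Adjusted income: $248,000 + $20,000 + $22,000 + $3,000 + $80,000 = $373,000
  Less exemption $71,000 → base $302,000
  $302,000 × 22% = $66,440

$66,440 > $53,080, so the parallel minimum levy is the binding amount.

$66,440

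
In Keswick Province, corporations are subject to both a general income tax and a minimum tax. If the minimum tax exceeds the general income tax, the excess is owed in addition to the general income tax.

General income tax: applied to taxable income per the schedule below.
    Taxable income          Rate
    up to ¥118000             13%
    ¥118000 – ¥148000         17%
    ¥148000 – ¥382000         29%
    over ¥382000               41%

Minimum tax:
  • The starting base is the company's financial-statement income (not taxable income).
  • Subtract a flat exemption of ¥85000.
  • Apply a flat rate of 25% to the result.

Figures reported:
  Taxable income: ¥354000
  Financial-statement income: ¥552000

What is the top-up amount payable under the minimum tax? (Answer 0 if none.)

¥36570

Minimum tax:
  Base (financial-statement income): ¥552000
  Less exemption ¥85000 → base ¥467000
  ¥467000 × 25% = ¥116750

General income tax:
  ¥118000 × 13% = ¥15340
  ¥30000 × 17% = ¥5100
  ¥206000 × 29% = ¥59740
  → ¥80180

Excess of minimum tax over general income tax: ¥116750 − ¥80180 = ¥36570.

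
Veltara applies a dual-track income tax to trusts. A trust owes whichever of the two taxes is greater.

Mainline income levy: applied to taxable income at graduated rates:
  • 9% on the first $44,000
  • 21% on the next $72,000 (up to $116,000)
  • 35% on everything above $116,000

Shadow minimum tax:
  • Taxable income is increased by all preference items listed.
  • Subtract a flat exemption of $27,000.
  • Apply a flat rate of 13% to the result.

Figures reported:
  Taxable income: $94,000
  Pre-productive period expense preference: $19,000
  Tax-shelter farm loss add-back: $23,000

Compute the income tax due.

Shadow minimum tax:
  Adjusted income: $94,000 + $19,000 + $23,000 = $136,000
  Less exemption $27,000 → base $109,000
  $109,000 × 13% = $14,170

Mainline income levy:
  $44,000 × 9% = $3,960
  $50,000 × 21% = $10,500
  → $14,460

$14,460 > $14,170, so the mainline income levy governs.

$14,460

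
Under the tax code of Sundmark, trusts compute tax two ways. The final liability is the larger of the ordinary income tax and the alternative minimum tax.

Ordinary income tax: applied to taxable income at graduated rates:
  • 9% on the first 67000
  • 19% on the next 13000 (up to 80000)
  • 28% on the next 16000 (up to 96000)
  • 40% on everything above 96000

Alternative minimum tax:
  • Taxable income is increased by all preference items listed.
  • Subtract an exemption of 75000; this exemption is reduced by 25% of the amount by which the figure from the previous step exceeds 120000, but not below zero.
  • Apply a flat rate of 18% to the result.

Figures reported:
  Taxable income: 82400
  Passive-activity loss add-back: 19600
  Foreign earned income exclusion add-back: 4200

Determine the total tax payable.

9172

Alternative minimum tax:
  Adjusted income: 82400 + 19600 + 4200 = 106200
  Exemption: 106200 ≤ 120000, so full 75000 applies
  Base: 106200 − 75000 = 31200
  31200 × 18% = 5616

Ordinary income tax:
  67000 × 9% = 6030
  13000 × 19% = 2470
  2400 × 28% = 672
  → 9172

9172 > 5616, so the ordinary income tax governs.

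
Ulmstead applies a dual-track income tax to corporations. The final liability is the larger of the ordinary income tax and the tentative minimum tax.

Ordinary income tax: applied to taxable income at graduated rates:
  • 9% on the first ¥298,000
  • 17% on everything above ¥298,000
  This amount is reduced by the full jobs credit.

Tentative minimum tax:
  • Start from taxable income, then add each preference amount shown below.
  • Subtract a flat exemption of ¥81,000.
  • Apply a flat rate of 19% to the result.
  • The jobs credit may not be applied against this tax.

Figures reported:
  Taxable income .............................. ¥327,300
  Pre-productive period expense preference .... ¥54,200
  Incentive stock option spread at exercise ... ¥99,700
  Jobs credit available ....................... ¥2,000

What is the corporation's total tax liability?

Ordinary income tax:
  ¥298,000 × 9% = ¥26,820
  ¥29,300 × 17% = ¥4,981
  → ¥31,801
  Less jobs credit ¥2,000 → ¥29,801

Tentative minimum tax:
  Adjusted income: ¥327,300 + ¥54,200 + ¥99,700 = ¥481,200
  Less exemption ¥81,000 → base ¥400,200
  ¥400,200 × 19% = ¥76,038

¥76,038 > ¥29,801, so the tentative minimum tax is the binding amount.

¥76,038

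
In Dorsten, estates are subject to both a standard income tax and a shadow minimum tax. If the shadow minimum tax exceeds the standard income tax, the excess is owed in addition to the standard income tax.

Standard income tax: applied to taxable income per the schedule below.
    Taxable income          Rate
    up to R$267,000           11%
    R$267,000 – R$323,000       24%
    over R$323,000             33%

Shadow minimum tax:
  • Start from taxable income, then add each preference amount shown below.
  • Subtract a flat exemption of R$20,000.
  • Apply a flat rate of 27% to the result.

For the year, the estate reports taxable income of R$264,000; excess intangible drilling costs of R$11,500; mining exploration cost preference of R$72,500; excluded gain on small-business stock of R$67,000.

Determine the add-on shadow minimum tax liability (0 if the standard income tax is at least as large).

Shadow minimum tax:
  Adjusted income: R$264,000 + R$11,500 + R$72,500 + R$67,000 = R$415,000
  Less exemption R$20,000 → base R$395,000
  R$395,000 × 27% = R$106,650

Standard income tax:
  R$264,000 × 11% = R$29,040

Excess of shadow minimum tax over standard income tax: R$106,650 − R$29,040 = R$77,610.

R$77,610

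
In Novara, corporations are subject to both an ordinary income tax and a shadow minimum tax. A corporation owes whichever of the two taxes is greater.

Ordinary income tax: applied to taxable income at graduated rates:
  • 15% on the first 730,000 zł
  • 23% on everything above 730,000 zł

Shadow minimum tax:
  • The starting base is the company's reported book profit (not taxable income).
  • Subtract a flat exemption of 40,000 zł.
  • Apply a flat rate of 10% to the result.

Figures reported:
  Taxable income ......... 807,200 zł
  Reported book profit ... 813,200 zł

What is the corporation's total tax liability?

127,256 zł

Ordinary income tax:
  730,000 zł × 15% = 109,500 zł
  77,200 zł × 23% = 17,756 zł
  → 127,256 zł

Shadow minimum tax:
  Base (reported book profit): 813,200 zł
  Less exemption 40,000 zł → base 773,200 zł
  773,200 zł × 10% = 77,320 zł

127,256 zł > 77,320 zł, so the ordinary income tax governs.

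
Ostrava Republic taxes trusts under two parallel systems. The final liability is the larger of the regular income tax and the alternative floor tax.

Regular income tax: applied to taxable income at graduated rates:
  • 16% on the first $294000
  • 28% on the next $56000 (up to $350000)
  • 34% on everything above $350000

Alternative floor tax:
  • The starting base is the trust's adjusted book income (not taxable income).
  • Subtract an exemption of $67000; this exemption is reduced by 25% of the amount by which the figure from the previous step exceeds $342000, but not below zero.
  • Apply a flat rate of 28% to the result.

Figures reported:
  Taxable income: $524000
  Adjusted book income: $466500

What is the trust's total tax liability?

$121880

Regular income tax:
  $294000 × 16% = $47040
  $56000 × 28% = $15680
  $174000 × 34% = $59160
  → $121880

Alternative floor tax:
  Base (adjusted book income): $466500
  Exemption: $67000 − 25% × ($466500 − $342000) = $67000 − $31125 = $35875
  Base: $466500 − $35875 = $430625
  $430625 × 28% = $120575

$121880 > $120575, so the regular income tax governs.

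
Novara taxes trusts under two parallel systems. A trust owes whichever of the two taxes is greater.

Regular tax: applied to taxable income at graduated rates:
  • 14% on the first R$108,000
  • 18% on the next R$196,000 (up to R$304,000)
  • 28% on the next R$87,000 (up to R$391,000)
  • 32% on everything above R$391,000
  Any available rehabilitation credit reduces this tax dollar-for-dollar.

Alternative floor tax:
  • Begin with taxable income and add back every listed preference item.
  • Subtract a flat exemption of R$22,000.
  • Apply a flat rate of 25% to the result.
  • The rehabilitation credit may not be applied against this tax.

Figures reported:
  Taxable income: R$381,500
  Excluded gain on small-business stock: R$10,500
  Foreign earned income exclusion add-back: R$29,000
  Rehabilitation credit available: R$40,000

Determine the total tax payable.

R$99,750

Alternative floor tax:
  Adjusted income: R$381,500 + R$10,500 + R$29,000 = R$421,000
  Less exemption R$22,000 → base R$399,000
  R$399,000 × 25% = R$99,750

Regular tax:
  R$108,000 × 14% = R$15,120
  R$196,000 × 18% = R$35,280
  R$77,500 × 28% = R$21,700
  → R$72,100
  Less rehabilitation credit R$40,000 → R$32,100

R$99,750 > R$32,100, so the alternative floor tax is the binding amount.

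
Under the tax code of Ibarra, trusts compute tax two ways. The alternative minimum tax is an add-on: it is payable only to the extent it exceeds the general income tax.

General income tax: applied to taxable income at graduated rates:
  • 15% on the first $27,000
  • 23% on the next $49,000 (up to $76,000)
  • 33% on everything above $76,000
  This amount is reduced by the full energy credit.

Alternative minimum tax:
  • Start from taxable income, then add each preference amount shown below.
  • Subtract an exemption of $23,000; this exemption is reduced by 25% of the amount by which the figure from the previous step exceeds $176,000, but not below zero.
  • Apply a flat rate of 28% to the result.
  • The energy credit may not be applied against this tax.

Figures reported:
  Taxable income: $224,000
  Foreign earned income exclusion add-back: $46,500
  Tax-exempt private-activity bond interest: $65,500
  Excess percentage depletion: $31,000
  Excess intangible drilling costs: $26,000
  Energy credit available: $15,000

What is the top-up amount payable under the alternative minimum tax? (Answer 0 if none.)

General income tax:
  $27,000 × 15% = $4,050
  $49,000 × 23% = $11,270
  $148,000 × 33% = $48,840
  → $64,160
  Less energy credit $15,000 → $49,160

Alternative minimum tax:
  Adjusted income: $224,000 + $46,500 + $65,500 + $31,000 + $26,000 = $393,000
  Exemption: 25% × ($393,000 − $176,000) = $54,250 ≥ $23,000, so the exemption is fully phased out
  Base: $393,000 − $0 = $393,000
  $393,000 × 28% = $110,040

Excess of alternative minimum tax over general income tax: $110,040 − $49,160 = $60,880.

$60,880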